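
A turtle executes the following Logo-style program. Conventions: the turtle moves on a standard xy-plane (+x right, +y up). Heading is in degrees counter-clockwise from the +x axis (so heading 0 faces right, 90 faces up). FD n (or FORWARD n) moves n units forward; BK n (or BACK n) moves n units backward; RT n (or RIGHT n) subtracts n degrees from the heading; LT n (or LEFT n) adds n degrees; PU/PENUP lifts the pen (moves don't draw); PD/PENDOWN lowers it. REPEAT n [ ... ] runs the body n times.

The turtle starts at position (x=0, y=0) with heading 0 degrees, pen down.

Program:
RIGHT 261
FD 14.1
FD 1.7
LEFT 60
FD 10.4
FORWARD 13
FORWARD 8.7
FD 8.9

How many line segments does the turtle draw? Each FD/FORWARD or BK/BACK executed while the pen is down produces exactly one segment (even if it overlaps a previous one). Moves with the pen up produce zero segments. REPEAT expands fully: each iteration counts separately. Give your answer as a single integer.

Executing turtle program step by step:
Start: pos=(0,0), heading=0, pen down
RT 261: heading 0 -> 99
FD 14.1: (0,0) -> (-2.206,13.926) [heading=99, draw]
FD 1.7: (-2.206,13.926) -> (-2.472,15.605) [heading=99, draw]
LT 60: heading 99 -> 159
FD 10.4: (-2.472,15.605) -> (-12.181,19.333) [heading=159, draw]
FD 13: (-12.181,19.333) -> (-24.317,23.991) [heading=159, draw]
FD 8.7: (-24.317,23.991) -> (-32.44,27.109) [heading=159, draw]
FD 8.9: (-32.44,27.109) -> (-40.748,30.299) [heading=159, draw]
Final: pos=(-40.748,30.299), heading=159, 6 segment(s) drawn
Segments drawn: 6

Answer: 6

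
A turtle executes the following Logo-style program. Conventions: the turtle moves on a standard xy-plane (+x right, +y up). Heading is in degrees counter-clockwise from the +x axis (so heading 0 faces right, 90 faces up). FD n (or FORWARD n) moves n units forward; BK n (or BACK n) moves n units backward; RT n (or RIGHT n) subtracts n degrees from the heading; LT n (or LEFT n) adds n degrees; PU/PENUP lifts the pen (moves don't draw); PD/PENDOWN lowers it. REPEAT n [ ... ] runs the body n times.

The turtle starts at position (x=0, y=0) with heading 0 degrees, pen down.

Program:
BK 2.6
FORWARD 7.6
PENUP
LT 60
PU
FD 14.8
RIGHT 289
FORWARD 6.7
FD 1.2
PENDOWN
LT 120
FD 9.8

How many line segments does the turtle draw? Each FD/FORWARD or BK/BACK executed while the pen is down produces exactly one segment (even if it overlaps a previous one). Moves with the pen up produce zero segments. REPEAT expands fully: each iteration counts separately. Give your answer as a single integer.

Answer: 3

Derivation:
Executing turtle program step by step:
Start: pos=(0,0), heading=0, pen down
BK 2.6: (0,0) -> (-2.6,0) [heading=0, draw]
FD 7.6: (-2.6,0) -> (5,0) [heading=0, draw]
PU: pen up
LT 60: heading 0 -> 60
PU: pen up
FD 14.8: (5,0) -> (12.4,12.817) [heading=60, move]
RT 289: heading 60 -> 131
FD 6.7: (12.4,12.817) -> (8.004,17.874) [heading=131, move]
FD 1.2: (8.004,17.874) -> (7.217,18.779) [heading=131, move]
PD: pen down
LT 120: heading 131 -> 251
FD 9.8: (7.217,18.779) -> (4.027,9.513) [heading=251, draw]
Final: pos=(4.027,9.513), heading=251, 3 segment(s) drawn
Segments drawn: 3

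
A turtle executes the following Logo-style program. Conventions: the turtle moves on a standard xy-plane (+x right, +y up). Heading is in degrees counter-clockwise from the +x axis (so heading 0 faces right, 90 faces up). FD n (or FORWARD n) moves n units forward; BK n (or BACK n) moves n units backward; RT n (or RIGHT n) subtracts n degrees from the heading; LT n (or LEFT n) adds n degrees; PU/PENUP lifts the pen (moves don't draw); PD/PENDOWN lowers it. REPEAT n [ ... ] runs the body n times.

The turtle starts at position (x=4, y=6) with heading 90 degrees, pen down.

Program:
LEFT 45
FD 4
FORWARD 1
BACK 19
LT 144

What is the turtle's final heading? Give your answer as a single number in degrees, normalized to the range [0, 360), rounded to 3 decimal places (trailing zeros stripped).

Executing turtle program step by step:
Start: pos=(4,6), heading=90, pen down
LT 45: heading 90 -> 135
FD 4: (4,6) -> (1.172,8.828) [heading=135, draw]
FD 1: (1.172,8.828) -> (0.464,9.536) [heading=135, draw]
BK 19: (0.464,9.536) -> (13.899,-3.899) [heading=135, draw]
LT 144: heading 135 -> 279
Final: pos=(13.899,-3.899), heading=279, 3 segment(s) drawn

Answer: 279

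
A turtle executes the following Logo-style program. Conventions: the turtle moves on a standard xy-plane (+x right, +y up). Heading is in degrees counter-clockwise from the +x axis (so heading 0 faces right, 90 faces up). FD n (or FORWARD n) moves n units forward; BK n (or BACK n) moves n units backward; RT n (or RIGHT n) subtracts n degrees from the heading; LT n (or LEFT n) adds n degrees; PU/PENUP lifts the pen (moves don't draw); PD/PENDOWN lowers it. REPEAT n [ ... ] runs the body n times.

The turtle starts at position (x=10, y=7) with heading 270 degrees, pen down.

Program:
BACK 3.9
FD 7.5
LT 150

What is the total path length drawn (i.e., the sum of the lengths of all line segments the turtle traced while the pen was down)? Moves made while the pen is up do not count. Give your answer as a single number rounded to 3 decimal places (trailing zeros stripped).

Answer: 11.4

Derivation:
Executing turtle program step by step:
Start: pos=(10,7), heading=270, pen down
BK 3.9: (10,7) -> (10,10.9) [heading=270, draw]
FD 7.5: (10,10.9) -> (10,3.4) [heading=270, draw]
LT 150: heading 270 -> 60
Final: pos=(10,3.4), heading=60, 2 segment(s) drawn

Segment lengths:
  seg 1: (10,7) -> (10,10.9), length = 3.9
  seg 2: (10,10.9) -> (10,3.4), length = 7.5
Total = 11.4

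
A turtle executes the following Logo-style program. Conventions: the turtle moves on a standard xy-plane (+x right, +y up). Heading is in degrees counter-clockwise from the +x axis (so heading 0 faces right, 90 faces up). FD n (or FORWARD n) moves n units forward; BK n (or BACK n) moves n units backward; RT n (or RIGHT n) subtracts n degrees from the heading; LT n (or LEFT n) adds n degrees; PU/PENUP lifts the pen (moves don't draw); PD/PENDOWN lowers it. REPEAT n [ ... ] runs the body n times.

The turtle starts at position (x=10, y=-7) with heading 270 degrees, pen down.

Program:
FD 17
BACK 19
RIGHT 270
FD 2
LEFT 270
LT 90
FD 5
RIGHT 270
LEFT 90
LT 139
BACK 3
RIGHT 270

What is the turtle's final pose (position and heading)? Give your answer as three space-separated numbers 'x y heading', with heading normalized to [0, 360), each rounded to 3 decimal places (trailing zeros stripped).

Answer: 14.736 -3.032 49

Derivation:
Executing turtle program step by step:
Start: pos=(10,-7), heading=270, pen down
FD 17: (10,-7) -> (10,-24) [heading=270, draw]
BK 19: (10,-24) -> (10,-5) [heading=270, draw]
RT 270: heading 270 -> 0
FD 2: (10,-5) -> (12,-5) [heading=0, draw]
LT 270: heading 0 -> 270
LT 90: heading 270 -> 0
FD 5: (12,-5) -> (17,-5) [heading=0, draw]
RT 270: heading 0 -> 90
LT 90: heading 90 -> 180
LT 139: heading 180 -> 319
BK 3: (17,-5) -> (14.736,-3.032) [heading=319, draw]
RT 270: heading 319 -> 49
Final: pos=(14.736,-3.032), heading=49, 5 segment(s) drawn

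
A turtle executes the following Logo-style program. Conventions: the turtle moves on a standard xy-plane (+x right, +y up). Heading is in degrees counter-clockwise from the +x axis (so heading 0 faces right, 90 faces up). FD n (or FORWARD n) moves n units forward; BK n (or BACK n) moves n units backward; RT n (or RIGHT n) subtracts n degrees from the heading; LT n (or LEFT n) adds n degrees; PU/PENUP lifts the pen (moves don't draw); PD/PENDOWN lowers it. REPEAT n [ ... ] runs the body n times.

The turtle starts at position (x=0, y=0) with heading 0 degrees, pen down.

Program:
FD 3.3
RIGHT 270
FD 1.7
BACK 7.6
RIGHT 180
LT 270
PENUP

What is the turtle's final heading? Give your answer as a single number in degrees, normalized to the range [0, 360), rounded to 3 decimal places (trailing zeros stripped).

Executing turtle program step by step:
Start: pos=(0,0), heading=0, pen down
FD 3.3: (0,0) -> (3.3,0) [heading=0, draw]
RT 270: heading 0 -> 90
FD 1.7: (3.3,0) -> (3.3,1.7) [heading=90, draw]
BK 7.6: (3.3,1.7) -> (3.3,-5.9) [heading=90, draw]
RT 180: heading 90 -> 270
LT 270: heading 270 -> 180
PU: pen up
Final: pos=(3.3,-5.9), heading=180, 3 segment(s) drawn

Answer: 180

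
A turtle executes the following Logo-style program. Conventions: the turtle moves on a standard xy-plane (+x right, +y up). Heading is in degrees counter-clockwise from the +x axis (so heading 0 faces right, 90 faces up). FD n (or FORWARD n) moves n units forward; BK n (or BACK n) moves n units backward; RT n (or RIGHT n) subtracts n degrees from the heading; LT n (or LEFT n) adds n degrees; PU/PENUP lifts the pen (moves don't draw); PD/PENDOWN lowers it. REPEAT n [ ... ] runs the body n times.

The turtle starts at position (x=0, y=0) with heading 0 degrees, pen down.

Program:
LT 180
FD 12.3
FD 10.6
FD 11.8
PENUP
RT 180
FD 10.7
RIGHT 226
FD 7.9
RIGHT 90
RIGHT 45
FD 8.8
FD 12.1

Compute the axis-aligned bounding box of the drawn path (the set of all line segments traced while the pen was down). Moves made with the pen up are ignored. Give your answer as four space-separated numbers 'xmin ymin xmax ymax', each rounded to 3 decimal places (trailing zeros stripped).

Answer: -34.7 0 0 0

Derivation:
Executing turtle program step by step:
Start: pos=(0,0), heading=0, pen down
LT 180: heading 0 -> 180
FD 12.3: (0,0) -> (-12.3,0) [heading=180, draw]
FD 10.6: (-12.3,0) -> (-22.9,0) [heading=180, draw]
FD 11.8: (-22.9,0) -> (-34.7,0) [heading=180, draw]
PU: pen up
RT 180: heading 180 -> 0
FD 10.7: (-34.7,0) -> (-24,0) [heading=0, move]
RT 226: heading 0 -> 134
FD 7.9: (-24,0) -> (-29.488,5.683) [heading=134, move]
RT 90: heading 134 -> 44
RT 45: heading 44 -> 359
FD 8.8: (-29.488,5.683) -> (-20.689,5.529) [heading=359, move]
FD 12.1: (-20.689,5.529) -> (-8.591,5.318) [heading=359, move]
Final: pos=(-8.591,5.318), heading=359, 3 segment(s) drawn

Segment endpoints: x in {-34.7, -22.9, -12.3, 0}, y in {0, 0, 0, 0}
xmin=-34.7, ymin=0, xmax=0, ymax=0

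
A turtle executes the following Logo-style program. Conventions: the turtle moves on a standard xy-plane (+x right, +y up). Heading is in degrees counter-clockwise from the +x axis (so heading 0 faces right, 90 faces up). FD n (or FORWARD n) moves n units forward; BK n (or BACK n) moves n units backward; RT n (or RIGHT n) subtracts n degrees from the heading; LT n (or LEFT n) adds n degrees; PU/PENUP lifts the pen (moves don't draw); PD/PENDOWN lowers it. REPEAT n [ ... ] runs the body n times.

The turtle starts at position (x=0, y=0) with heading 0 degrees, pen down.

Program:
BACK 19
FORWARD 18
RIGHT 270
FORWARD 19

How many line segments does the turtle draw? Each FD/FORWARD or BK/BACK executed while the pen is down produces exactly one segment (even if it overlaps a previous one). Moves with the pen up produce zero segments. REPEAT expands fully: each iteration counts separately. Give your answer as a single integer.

Executing turtle program step by step:
Start: pos=(0,0), heading=0, pen down
BK 19: (0,0) -> (-19,0) [heading=0, draw]
FD 18: (-19,0) -> (-1,0) [heading=0, draw]
RT 270: heading 0 -> 90
FD 19: (-1,0) -> (-1,19) [heading=90, draw]
Final: pos=(-1,19), heading=90, 3 segment(s) drawn
Segments drawn: 3

Answer: 3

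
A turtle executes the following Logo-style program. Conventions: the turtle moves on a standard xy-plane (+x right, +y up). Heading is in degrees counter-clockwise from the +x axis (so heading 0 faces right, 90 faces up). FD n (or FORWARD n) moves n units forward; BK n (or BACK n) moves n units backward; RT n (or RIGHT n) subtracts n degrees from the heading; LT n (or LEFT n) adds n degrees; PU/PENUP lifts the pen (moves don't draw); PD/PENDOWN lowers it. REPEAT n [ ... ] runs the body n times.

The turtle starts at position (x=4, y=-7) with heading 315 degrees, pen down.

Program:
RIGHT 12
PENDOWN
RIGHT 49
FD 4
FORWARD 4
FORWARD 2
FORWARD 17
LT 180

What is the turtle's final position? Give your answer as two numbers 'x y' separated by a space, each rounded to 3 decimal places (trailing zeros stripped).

Answer: -3.442 -32.954

Derivation:
Executing turtle program step by step:
Start: pos=(4,-7), heading=315, pen down
RT 12: heading 315 -> 303
PD: pen down
RT 49: heading 303 -> 254
FD 4: (4,-7) -> (2.897,-10.845) [heading=254, draw]
FD 4: (2.897,-10.845) -> (1.795,-14.69) [heading=254, draw]
FD 2: (1.795,-14.69) -> (1.244,-16.613) [heading=254, draw]
FD 17: (1.244,-16.613) -> (-3.442,-32.954) [heading=254, draw]
LT 180: heading 254 -> 74
Final: pos=(-3.442,-32.954), heading=74, 4 segment(s) drawn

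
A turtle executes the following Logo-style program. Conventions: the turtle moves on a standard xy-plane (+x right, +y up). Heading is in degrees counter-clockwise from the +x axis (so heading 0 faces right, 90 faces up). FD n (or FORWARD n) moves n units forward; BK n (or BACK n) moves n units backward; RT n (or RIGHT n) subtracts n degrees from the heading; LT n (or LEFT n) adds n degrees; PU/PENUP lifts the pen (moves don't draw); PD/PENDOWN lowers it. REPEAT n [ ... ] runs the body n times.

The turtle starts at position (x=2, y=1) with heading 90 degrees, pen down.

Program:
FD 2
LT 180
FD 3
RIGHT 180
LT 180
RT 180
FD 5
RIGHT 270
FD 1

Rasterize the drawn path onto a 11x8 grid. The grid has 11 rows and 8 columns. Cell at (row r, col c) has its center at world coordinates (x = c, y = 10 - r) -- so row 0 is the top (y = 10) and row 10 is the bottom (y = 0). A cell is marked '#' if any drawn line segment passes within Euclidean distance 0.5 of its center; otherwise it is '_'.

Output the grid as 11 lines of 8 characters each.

Segment 0: (2,1) -> (2,3)
Segment 1: (2,3) -> (2,0)
Segment 2: (2,0) -> (2,5)
Segment 3: (2,5) -> (1,5)

Answer: ________
________
________
________
________
_##_____
__#_____
__#_____
__#_____
__#_____
__#_____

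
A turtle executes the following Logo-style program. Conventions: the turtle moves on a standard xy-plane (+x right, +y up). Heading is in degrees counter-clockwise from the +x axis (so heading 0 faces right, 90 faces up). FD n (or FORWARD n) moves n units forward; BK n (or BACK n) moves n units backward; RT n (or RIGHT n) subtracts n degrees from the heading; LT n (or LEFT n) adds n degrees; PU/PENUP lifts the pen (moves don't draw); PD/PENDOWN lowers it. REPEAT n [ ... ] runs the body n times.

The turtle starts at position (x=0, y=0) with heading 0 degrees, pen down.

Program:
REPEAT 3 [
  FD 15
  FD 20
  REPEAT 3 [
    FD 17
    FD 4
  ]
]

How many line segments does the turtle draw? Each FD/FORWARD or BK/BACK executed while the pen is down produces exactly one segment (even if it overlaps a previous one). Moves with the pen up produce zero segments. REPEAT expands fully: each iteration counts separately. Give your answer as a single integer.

Executing turtle program step by step:
Start: pos=(0,0), heading=0, pen down
REPEAT 3 [
  -- iteration 1/3 --
  FD 15: (0,0) -> (15,0) [heading=0, draw]
  FD 20: (15,0) -> (35,0) [heading=0, draw]
  REPEAT 3 [
    -- iteration 1/3 --
    FD 17: (35,0) -> (52,0) [heading=0, draw]
    FD 4: (52,0) -> (56,0) [heading=0, draw]
    -- iteration 2/3 --
    FD 17: (56,0) -> (73,0) [heading=0, draw]
    FD 4: (73,0) -> (77,0) [heading=0, draw]
    -- iteration 3/3 --
    FD 17: (77,0) -> (94,0) [heading=0, draw]
    FD 4: (94,0) -> (98,0) [heading=0, draw]
  ]
  -- iteration 2/3 --
  FD 15: (98,0) -> (113,0) [heading=0, draw]
  FD 20: (113,0) -> (133,0) [heading=0, draw]
  REPEAT 3 [
    -- iteration 1/3 --
    FD 17: (133,0) -> (150,0) [heading=0, draw]
    FD 4: (150,0) -> (154,0) [heading=0, draw]
    -- iteration 2/3 --
    FD 17: (154,0) -> (171,0) [heading=0, draw]
    FD 4: (171,0) -> (175,0) [heading=0, draw]
    -- iteration 3/3 --
    FD 17: (175,0) -> (192,0) [heading=0, draw]
    FD 4: (192,0) -> (196,0) [heading=0, draw]
  ]
  -- iteration 3/3 --
  FD 15: (196,0) -> (211,0) [heading=0, draw]
  FD 20: (211,0) -> (231,0) [heading=0, draw]
  REPEAT 3 [
    -- iteration 1/3 --
    FD 17: (231,0) -> (248,0) [heading=0, draw]
    FD 4: (248,0) -> (252,0) [heading=0, draw]
    -- iteration 2/3 --
    FD 17: (252,0) -> (269,0) [heading=0, draw]
    FD 4: (269,0) -> (273,0) [heading=0, draw]
    -- iteration 3/3 --
    FD 17: (273,0) -> (290,0) [heading=0, draw]
    FD 4: (290,0) -> (294,0) [heading=0, draw]
  ]
]
Final: pos=(294,0), heading=0, 24 segment(s) drawn
Segments drawn: 24

Answer: 24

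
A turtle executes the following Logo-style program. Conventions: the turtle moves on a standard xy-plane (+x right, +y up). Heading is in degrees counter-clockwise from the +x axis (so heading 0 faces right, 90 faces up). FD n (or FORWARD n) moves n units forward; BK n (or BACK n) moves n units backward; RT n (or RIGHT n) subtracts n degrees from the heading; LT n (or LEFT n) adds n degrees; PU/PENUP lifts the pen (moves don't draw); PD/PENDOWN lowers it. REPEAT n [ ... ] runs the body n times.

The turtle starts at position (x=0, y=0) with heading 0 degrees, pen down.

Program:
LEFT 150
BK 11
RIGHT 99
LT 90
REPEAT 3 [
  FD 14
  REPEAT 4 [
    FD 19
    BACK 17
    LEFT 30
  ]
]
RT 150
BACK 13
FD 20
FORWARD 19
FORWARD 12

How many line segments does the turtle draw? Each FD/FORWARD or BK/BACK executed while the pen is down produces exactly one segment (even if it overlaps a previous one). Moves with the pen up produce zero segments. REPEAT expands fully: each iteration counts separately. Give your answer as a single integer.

Executing turtle program step by step:
Start: pos=(0,0), heading=0, pen down
LT 150: heading 0 -> 150
BK 11: (0,0) -> (9.526,-5.5) [heading=150, draw]
RT 99: heading 150 -> 51
LT 90: heading 51 -> 141
REPEAT 3 [
  -- iteration 1/3 --
  FD 14: (9.526,-5.5) -> (-1.354,3.31) [heading=141, draw]
  REPEAT 4 [
    -- iteration 1/4 --
    FD 19: (-1.354,3.31) -> (-16.12,15.268) [heading=141, draw]
    BK 17: (-16.12,15.268) -> (-2.908,4.569) [heading=141, draw]
    LT 30: heading 141 -> 171
    -- iteration 2/4 --
    FD 19: (-2.908,4.569) -> (-21.674,7.541) [heading=171, draw]
    BK 17: (-21.674,7.541) -> (-4.883,4.882) [heading=171, draw]
    LT 30: heading 171 -> 201
    -- iteration 3/4 --
    FD 19: (-4.883,4.882) -> (-22.621,-1.927) [heading=201, draw]
    BK 17: (-22.621,-1.927) -> (-6.751,4.165) [heading=201, draw]
    LT 30: heading 201 -> 231
    -- iteration 4/4 --
    FD 19: (-6.751,4.165) -> (-18.708,-10.601) [heading=231, draw]
    BK 17: (-18.708,-10.601) -> (-8.009,2.611) [heading=231, draw]
    LT 30: heading 231 -> 261
  ]
  -- iteration 2/3 --
  FD 14: (-8.009,2.611) -> (-10.199,-11.217) [heading=261, draw]
  REPEAT 4 [
    -- iteration 1/4 --
    FD 19: (-10.199,-11.217) -> (-13.172,-29.983) [heading=261, draw]
    BK 17: (-13.172,-29.983) -> (-10.512,-13.192) [heading=261, draw]
    LT 30: heading 261 -> 291
    -- iteration 2/4 --
    FD 19: (-10.512,-13.192) -> (-3.703,-30.93) [heading=291, draw]
    BK 17: (-3.703,-30.93) -> (-9.795,-15.059) [heading=291, draw]
    LT 30: heading 291 -> 321
    -- iteration 3/4 --
    FD 19: (-9.795,-15.059) -> (4.97,-27.016) [heading=321, draw]
    BK 17: (4.97,-27.016) -> (-8.241,-16.318) [heading=321, draw]
    LT 30: heading 321 -> 351
    -- iteration 4/4 --
    FD 19: (-8.241,-16.318) -> (10.525,-19.29) [heading=351, draw]
    BK 17: (10.525,-19.29) -> (-6.266,-16.631) [heading=351, draw]
    LT 30: heading 351 -> 21
  ]
  -- iteration 3/3 --
  FD 14: (-6.266,-16.631) -> (6.804,-11.614) [heading=21, draw]
  REPEAT 4 [
    -- iteration 1/4 --
    FD 19: (6.804,-11.614) -> (24.542,-4.805) [heading=21, draw]
    BK 17: (24.542,-4.805) -> (8.672,-10.897) [heading=21, draw]
    LT 30: heading 21 -> 51
    -- iteration 2/4 --
    FD 19: (8.672,-10.897) -> (20.629,3.869) [heading=51, draw]
    BK 17: (20.629,3.869) -> (9.93,-9.343) [heading=51, draw]
    LT 30: heading 51 -> 81
    -- iteration 3/4 --
    FD 19: (9.93,-9.343) -> (12.902,9.424) [heading=81, draw]
    BK 17: (12.902,9.424) -> (10.243,-7.367) [heading=81, draw]
    LT 30: heading 81 -> 111
    -- iteration 4/4 --
    FD 19: (10.243,-7.367) -> (3.434,10.371) [heading=111, draw]
    BK 17: (3.434,10.371) -> (9.526,-5.5) [heading=111, draw]
    LT 30: heading 111 -> 141
  ]
]
RT 150: heading 141 -> 351
BK 13: (9.526,-5.5) -> (-3.314,-3.466) [heading=351, draw]
FD 20: (-3.314,-3.466) -> (16.44,-6.595) [heading=351, draw]
FD 19: (16.44,-6.595) -> (35.206,-9.567) [heading=351, draw]
FD 12: (35.206,-9.567) -> (47.058,-11.445) [heading=351, draw]
Final: pos=(47.058,-11.445), heading=351, 32 segment(s) drawn
Segments drawn: 32

Answer: 32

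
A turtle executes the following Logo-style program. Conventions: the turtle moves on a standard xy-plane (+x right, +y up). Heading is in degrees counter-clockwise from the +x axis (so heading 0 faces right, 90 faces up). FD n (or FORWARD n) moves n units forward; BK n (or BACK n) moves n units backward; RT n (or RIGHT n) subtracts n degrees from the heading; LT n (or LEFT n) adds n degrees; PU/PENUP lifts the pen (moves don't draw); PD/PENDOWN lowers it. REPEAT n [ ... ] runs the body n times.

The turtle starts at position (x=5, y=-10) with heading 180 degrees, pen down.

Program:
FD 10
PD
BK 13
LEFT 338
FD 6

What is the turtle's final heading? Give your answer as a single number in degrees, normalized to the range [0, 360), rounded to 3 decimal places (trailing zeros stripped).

Answer: 158

Derivation:
Executing turtle program step by step:
Start: pos=(5,-10), heading=180, pen down
FD 10: (5,-10) -> (-5,-10) [heading=180, draw]
PD: pen down
BK 13: (-5,-10) -> (8,-10) [heading=180, draw]
LT 338: heading 180 -> 158
FD 6: (8,-10) -> (2.437,-7.752) [heading=158, draw]
Final: pos=(2.437,-7.752), heading=158, 3 segment(s) drawn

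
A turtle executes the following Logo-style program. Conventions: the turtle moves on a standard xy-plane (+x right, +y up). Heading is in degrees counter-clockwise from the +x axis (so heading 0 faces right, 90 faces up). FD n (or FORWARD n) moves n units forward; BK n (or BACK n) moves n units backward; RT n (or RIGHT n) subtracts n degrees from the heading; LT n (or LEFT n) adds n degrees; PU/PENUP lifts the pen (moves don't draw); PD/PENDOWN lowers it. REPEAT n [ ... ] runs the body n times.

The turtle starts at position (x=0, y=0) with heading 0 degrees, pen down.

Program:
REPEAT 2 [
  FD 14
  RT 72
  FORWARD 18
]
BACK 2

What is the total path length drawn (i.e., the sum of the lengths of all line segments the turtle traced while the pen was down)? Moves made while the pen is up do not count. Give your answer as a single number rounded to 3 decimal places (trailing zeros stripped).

Answer: 66

Derivation:
Executing turtle program step by step:
Start: pos=(0,0), heading=0, pen down
REPEAT 2 [
  -- iteration 1/2 --
  FD 14: (0,0) -> (14,0) [heading=0, draw]
  RT 72: heading 0 -> 288
  FD 18: (14,0) -> (19.562,-17.119) [heading=288, draw]
  -- iteration 2/2 --
  FD 14: (19.562,-17.119) -> (23.889,-30.434) [heading=288, draw]
  RT 72: heading 288 -> 216
  FD 18: (23.889,-30.434) -> (9.326,-41.014) [heading=216, draw]
]
BK 2: (9.326,-41.014) -> (10.944,-39.838) [heading=216, draw]
Final: pos=(10.944,-39.838), heading=216, 5 segment(s) drawn

Segment lengths:
  seg 1: (0,0) -> (14,0), length = 14
  seg 2: (14,0) -> (19.562,-17.119), length = 18
  seg 3: (19.562,-17.119) -> (23.889,-30.434), length = 14
  seg 4: (23.889,-30.434) -> (9.326,-41.014), length = 18
  seg 5: (9.326,-41.014) -> (10.944,-39.838), length = 2
Total = 66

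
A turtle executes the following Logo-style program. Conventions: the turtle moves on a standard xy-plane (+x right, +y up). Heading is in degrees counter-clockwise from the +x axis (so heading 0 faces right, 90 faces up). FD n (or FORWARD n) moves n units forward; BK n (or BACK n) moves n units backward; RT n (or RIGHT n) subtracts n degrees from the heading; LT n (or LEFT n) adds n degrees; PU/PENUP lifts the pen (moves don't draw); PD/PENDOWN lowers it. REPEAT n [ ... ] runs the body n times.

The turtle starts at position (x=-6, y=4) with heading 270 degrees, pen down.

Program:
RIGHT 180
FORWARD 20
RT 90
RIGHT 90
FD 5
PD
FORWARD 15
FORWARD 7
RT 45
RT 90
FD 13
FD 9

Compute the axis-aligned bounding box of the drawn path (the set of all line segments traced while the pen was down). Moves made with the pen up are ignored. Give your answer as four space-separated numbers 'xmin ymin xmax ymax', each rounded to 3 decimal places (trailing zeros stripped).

Executing turtle program step by step:
Start: pos=(-6,4), heading=270, pen down
RT 180: heading 270 -> 90
FD 20: (-6,4) -> (-6,24) [heading=90, draw]
RT 90: heading 90 -> 0
RT 90: heading 0 -> 270
FD 5: (-6,24) -> (-6,19) [heading=270, draw]
PD: pen down
FD 15: (-6,19) -> (-6,4) [heading=270, draw]
FD 7: (-6,4) -> (-6,-3) [heading=270, draw]
RT 45: heading 270 -> 225
RT 90: heading 225 -> 135
FD 13: (-6,-3) -> (-15.192,6.192) [heading=135, draw]
FD 9: (-15.192,6.192) -> (-21.556,12.556) [heading=135, draw]
Final: pos=(-21.556,12.556), heading=135, 6 segment(s) drawn

Segment endpoints: x in {-21.556, -15.192, -6, -6, -6}, y in {-3, 4, 6.192, 12.556, 19, 24}
xmin=-21.556, ymin=-3, xmax=-6, ymax=24

Answer: -21.556 -3 -6 24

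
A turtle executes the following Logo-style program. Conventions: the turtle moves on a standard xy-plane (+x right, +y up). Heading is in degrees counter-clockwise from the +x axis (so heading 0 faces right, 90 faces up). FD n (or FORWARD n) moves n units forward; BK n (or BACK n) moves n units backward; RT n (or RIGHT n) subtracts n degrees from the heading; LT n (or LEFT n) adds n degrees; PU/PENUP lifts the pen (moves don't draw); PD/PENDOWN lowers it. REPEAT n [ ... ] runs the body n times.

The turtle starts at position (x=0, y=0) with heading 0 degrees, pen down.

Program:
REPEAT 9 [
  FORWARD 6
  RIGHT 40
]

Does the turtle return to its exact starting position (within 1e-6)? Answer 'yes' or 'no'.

Answer: yes

Derivation:
Executing turtle program step by step:
Start: pos=(0,0), heading=0, pen down
REPEAT 9 [
  -- iteration 1/9 --
  FD 6: (0,0) -> (6,0) [heading=0, draw]
  RT 40: heading 0 -> 320
  -- iteration 2/9 --
  FD 6: (6,0) -> (10.596,-3.857) [heading=320, draw]
  RT 40: heading 320 -> 280
  -- iteration 3/9 --
  FD 6: (10.596,-3.857) -> (11.638,-9.766) [heading=280, draw]
  RT 40: heading 280 -> 240
  -- iteration 4/9 --
  FD 6: (11.638,-9.766) -> (8.638,-14.962) [heading=240, draw]
  RT 40: heading 240 -> 200
  -- iteration 5/9 --
  FD 6: (8.638,-14.962) -> (3,-17.014) [heading=200, draw]
  RT 40: heading 200 -> 160
  -- iteration 6/9 --
  FD 6: (3,-17.014) -> (-2.638,-14.962) [heading=160, draw]
  RT 40: heading 160 -> 120
  -- iteration 7/9 --
  FD 6: (-2.638,-14.962) -> (-5.638,-9.766) [heading=120, draw]
  RT 40: heading 120 -> 80
  -- iteration 8/9 --
  FD 6: (-5.638,-9.766) -> (-4.596,-3.857) [heading=80, draw]
  RT 40: heading 80 -> 40
  -- iteration 9/9 --
  FD 6: (-4.596,-3.857) -> (0,0) [heading=40, draw]
  RT 40: heading 40 -> 0
]
Final: pos=(0,0), heading=0, 9 segment(s) drawn

Start position: (0, 0)
Final position: (0, 0)
Distance = 0; < 1e-6 -> CLOSED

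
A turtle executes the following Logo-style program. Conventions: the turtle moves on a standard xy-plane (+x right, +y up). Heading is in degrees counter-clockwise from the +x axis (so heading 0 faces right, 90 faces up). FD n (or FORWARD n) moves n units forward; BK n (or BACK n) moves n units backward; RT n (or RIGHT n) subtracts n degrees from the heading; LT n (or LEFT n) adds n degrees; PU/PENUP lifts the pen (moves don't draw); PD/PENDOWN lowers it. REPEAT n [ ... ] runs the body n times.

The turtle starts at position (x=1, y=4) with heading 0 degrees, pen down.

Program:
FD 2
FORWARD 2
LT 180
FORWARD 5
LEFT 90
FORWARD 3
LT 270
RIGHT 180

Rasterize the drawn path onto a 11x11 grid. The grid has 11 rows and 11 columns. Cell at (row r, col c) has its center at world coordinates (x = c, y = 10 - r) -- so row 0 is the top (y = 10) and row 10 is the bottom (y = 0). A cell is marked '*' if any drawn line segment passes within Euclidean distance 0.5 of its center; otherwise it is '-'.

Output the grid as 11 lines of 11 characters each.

Answer: -----------
-----------
-----------
-----------
-----------
-----------
******-----
*----------
*----------
*----------
-----------

Derivation:
Segment 0: (1,4) -> (3,4)
Segment 1: (3,4) -> (5,4)
Segment 2: (5,4) -> (0,4)
Segment 3: (0,4) -> (-0,1)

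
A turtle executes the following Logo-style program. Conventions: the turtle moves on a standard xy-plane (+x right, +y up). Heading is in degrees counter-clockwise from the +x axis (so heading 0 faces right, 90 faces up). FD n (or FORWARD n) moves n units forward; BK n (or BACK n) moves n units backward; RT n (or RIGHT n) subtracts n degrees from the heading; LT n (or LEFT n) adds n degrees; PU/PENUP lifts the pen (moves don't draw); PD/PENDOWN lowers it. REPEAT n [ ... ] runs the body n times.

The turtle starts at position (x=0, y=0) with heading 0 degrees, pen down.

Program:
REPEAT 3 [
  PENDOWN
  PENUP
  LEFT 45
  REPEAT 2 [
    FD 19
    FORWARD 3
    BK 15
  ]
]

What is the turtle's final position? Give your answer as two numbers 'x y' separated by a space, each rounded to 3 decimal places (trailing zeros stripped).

Executing turtle program step by step:
Start: pos=(0,0), heading=0, pen down
REPEAT 3 [
  -- iteration 1/3 --
  PD: pen down
  PU: pen up
  LT 45: heading 0 -> 45
  REPEAT 2 [
    -- iteration 1/2 --
    FD 19: (0,0) -> (13.435,13.435) [heading=45, move]
    FD 3: (13.435,13.435) -> (15.556,15.556) [heading=45, move]
    BK 15: (15.556,15.556) -> (4.95,4.95) [heading=45, move]
    -- iteration 2/2 --
    FD 19: (4.95,4.95) -> (18.385,18.385) [heading=45, move]
    FD 3: (18.385,18.385) -> (20.506,20.506) [heading=45, move]
    BK 15: (20.506,20.506) -> (9.899,9.899) [heading=45, move]
  ]
  -- iteration 2/3 --
  PD: pen down
  PU: pen up
  LT 45: heading 45 -> 90
  REPEAT 2 [
    -- iteration 1/2 --
    FD 19: (9.899,9.899) -> (9.899,28.899) [heading=90, move]
    FD 3: (9.899,28.899) -> (9.899,31.899) [heading=90, move]
    BK 15: (9.899,31.899) -> (9.899,16.899) [heading=90, move]
    -- iteration 2/2 --
    FD 19: (9.899,16.899) -> (9.899,35.899) [heading=90, move]
    FD 3: (9.899,35.899) -> (9.899,38.899) [heading=90, move]
    BK 15: (9.899,38.899) -> (9.899,23.899) [heading=90, move]
  ]
  -- iteration 3/3 --
  PD: pen down
  PU: pen up
  LT 45: heading 90 -> 135
  REPEAT 2 [
    -- iteration 1/2 --
    FD 19: (9.899,23.899) -> (-3.536,37.335) [heading=135, move]
    FD 3: (-3.536,37.335) -> (-5.657,39.456) [heading=135, move]
    BK 15: (-5.657,39.456) -> (4.95,28.849) [heading=135, move]
    -- iteration 2/2 --
    FD 19: (4.95,28.849) -> (-8.485,42.284) [heading=135, move]
    FD 3: (-8.485,42.284) -> (-10.607,44.406) [heading=135, move]
    BK 15: (-10.607,44.406) -> (0,33.799) [heading=135, move]
  ]
]
Final: pos=(0,33.799), heading=135, 0 segment(s) drawn

Answer: 0 33.799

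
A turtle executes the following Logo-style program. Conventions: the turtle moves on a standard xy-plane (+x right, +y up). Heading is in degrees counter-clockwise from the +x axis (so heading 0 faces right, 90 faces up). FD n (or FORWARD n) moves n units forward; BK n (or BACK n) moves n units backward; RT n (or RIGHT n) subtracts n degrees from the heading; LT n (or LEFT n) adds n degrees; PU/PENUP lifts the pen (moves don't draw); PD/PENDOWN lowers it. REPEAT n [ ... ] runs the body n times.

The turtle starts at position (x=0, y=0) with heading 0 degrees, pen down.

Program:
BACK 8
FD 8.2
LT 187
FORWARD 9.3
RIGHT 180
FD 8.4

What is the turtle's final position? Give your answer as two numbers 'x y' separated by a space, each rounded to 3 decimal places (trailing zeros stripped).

Executing turtle program step by step:
Start: pos=(0,0), heading=0, pen down
BK 8: (0,0) -> (-8,0) [heading=0, draw]
FD 8.2: (-8,0) -> (0.2,0) [heading=0, draw]
LT 187: heading 0 -> 187
FD 9.3: (0.2,0) -> (-9.031,-1.133) [heading=187, draw]
RT 180: heading 187 -> 7
FD 8.4: (-9.031,-1.133) -> (-0.693,-0.11) [heading=7, draw]
Final: pos=(-0.693,-0.11), heading=7, 4 segment(s) drawn

Answer: -0.693 -0.11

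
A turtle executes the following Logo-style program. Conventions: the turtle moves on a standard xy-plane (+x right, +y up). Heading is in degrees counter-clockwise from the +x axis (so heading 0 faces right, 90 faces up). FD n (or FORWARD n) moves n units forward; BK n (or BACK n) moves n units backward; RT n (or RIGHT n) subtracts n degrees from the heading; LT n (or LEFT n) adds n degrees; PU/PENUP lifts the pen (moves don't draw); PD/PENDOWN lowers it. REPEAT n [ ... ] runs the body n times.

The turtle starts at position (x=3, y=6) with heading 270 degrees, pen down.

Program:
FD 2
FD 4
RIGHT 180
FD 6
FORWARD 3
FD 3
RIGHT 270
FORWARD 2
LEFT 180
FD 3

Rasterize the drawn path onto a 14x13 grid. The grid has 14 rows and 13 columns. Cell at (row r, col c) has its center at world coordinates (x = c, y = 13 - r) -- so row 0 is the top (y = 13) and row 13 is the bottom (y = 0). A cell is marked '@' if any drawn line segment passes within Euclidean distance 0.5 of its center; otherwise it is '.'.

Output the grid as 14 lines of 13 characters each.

Answer: .............
.@@@@........
...@.........
...@.........
...@.........
...@.........
...@.........
...@.........
...@.........
...@.........
...@.........
...@.........
...@.........
...@.........

Derivation:
Segment 0: (3,6) -> (3,4)
Segment 1: (3,4) -> (3,0)
Segment 2: (3,0) -> (3,6)
Segment 3: (3,6) -> (3,9)
Segment 4: (3,9) -> (3,12)
Segment 5: (3,12) -> (1,12)
Segment 6: (1,12) -> (4,12)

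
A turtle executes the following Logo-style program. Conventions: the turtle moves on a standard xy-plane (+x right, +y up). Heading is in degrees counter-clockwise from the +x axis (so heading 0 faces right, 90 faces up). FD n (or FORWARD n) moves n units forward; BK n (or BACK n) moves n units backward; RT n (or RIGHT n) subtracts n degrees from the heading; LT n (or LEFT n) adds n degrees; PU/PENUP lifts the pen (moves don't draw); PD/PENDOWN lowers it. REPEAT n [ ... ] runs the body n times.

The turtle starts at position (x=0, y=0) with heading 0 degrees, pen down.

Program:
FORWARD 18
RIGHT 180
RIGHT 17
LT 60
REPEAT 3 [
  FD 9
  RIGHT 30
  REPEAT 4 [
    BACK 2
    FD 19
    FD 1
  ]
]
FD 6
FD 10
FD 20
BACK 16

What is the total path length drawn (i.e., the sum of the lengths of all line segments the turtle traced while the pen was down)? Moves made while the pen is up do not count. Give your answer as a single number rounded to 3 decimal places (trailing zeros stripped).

Executing turtle program step by step:
Start: pos=(0,0), heading=0, pen down
FD 18: (0,0) -> (18,0) [heading=0, draw]
RT 180: heading 0 -> 180
RT 17: heading 180 -> 163
LT 60: heading 163 -> 223
REPEAT 3 [
  -- iteration 1/3 --
  FD 9: (18,0) -> (11.418,-6.138) [heading=223, draw]
  RT 30: heading 223 -> 193
  REPEAT 4 [
    -- iteration 1/4 --
    BK 2: (11.418,-6.138) -> (13.367,-5.688) [heading=193, draw]
    FD 19: (13.367,-5.688) -> (-5.146,-9.962) [heading=193, draw]
    FD 1: (-5.146,-9.962) -> (-6.121,-10.187) [heading=193, draw]
    -- iteration 2/4 --
    BK 2: (-6.121,-10.187) -> (-4.172,-9.737) [heading=193, draw]
    FD 19: (-4.172,-9.737) -> (-22.685,-14.011) [heading=193, draw]
    FD 1: (-22.685,-14.011) -> (-23.66,-14.236) [heading=193, draw]
    -- iteration 3/4 --
    BK 2: (-23.66,-14.236) -> (-21.711,-13.786) [heading=193, draw]
    FD 19: (-21.711,-13.786) -> (-40.224,-18.06) [heading=193, draw]
    FD 1: (-40.224,-18.06) -> (-41.198,-18.285) [heading=193, draw]
    -- iteration 4/4 --
    BK 2: (-41.198,-18.285) -> (-39.249,-17.835) [heading=193, draw]
    FD 19: (-39.249,-17.835) -> (-57.762,-22.11) [heading=193, draw]
    FD 1: (-57.762,-22.11) -> (-58.737,-22.334) [heading=193, draw]
  ]
  -- iteration 2/3 --
  FD 9: (-58.737,-22.334) -> (-67.506,-24.359) [heading=193, draw]
  RT 30: heading 193 -> 163
  REPEAT 4 [
    -- iteration 1/4 --
    BK 2: (-67.506,-24.359) -> (-65.594,-24.944) [heading=163, draw]
    FD 19: (-65.594,-24.944) -> (-83.763,-19.389) [heading=163, draw]
    FD 1: (-83.763,-19.389) -> (-84.72,-19.096) [heading=163, draw]
    -- iteration 2/4 --
    BK 2: (-84.72,-19.096) -> (-82.807,-19.681) [heading=163, draw]
    FD 19: (-82.807,-19.681) -> (-100.977,-14.126) [heading=163, draw]
    FD 1: (-100.977,-14.126) -> (-101.933,-13.834) [heading=163, draw]
    -- iteration 3/4 --
    BK 2: (-101.933,-13.834) -> (-100.021,-14.418) [heading=163, draw]
    FD 19: (-100.021,-14.418) -> (-118.19,-8.863) [heading=163, draw]
    FD 1: (-118.19,-8.863) -> (-119.147,-8.571) [heading=163, draw]
    -- iteration 4/4 --
    BK 2: (-119.147,-8.571) -> (-117.234,-9.156) [heading=163, draw]
    FD 19: (-117.234,-9.156) -> (-135.404,-3.601) [heading=163, draw]
    FD 1: (-135.404,-3.601) -> (-136.36,-3.308) [heading=163, draw]
  ]
  -- iteration 3/3 --
  FD 9: (-136.36,-3.308) -> (-144.967,-0.677) [heading=163, draw]
  RT 30: heading 163 -> 133
  REPEAT 4 [
    -- iteration 1/4 --
    BK 2: (-144.967,-0.677) -> (-143.603,-2.14) [heading=133, draw]
    FD 19: (-143.603,-2.14) -> (-156.561,11.756) [heading=133, draw]
    FD 1: (-156.561,11.756) -> (-157.243,12.487) [heading=133, draw]
    -- iteration 2/4 --
    BK 2: (-157.243,12.487) -> (-155.879,11.025) [heading=133, draw]
    FD 19: (-155.879,11.025) -> (-168.837,24.92) [heading=133, draw]
    FD 1: (-168.837,24.92) -> (-169.519,25.652) [heading=133, draw]
    -- iteration 3/4 --
    BK 2: (-169.519,25.652) -> (-168.155,24.189) [heading=133, draw]
    FD 19: (-168.155,24.189) -> (-181.113,38.085) [heading=133, draw]
    FD 1: (-181.113,38.085) -> (-181.795,38.816) [heading=133, draw]
    -- iteration 4/4 --
    BK 2: (-181.795,38.816) -> (-180.431,37.353) [heading=133, draw]
    FD 19: (-180.431,37.353) -> (-193.389,51.249) [heading=133, draw]
    FD 1: (-193.389,51.249) -> (-194.071,51.981) [heading=133, draw]
  ]
]
FD 6: (-194.071,51.981) -> (-198.163,56.369) [heading=133, draw]
FD 10: (-198.163,56.369) -> (-204.983,63.682) [heading=133, draw]
FD 20: (-204.983,63.682) -> (-218.623,78.309) [heading=133, draw]
BK 16: (-218.623,78.309) -> (-207.711,66.608) [heading=133, draw]
Final: pos=(-207.711,66.608), heading=133, 44 segment(s) drawn

Segment lengths:
  seg 1: (0,0) -> (18,0), length = 18
  seg 2: (18,0) -> (11.418,-6.138), length = 9
  seg 3: (11.418,-6.138) -> (13.367,-5.688), length = 2
  seg 4: (13.367,-5.688) -> (-5.146,-9.962), length = 19
  seg 5: (-5.146,-9.962) -> (-6.121,-10.187), length = 1
  seg 6: (-6.121,-10.187) -> (-4.172,-9.737), length = 2
  seg 7: (-4.172,-9.737) -> (-22.685,-14.011), length = 19
  seg 8: (-22.685,-14.011) -> (-23.66,-14.236), length = 1
  seg 9: (-23.66,-14.236) -> (-21.711,-13.786), length = 2
  seg 10: (-21.711,-13.786) -> (-40.224,-18.06), length = 19
  seg 11: (-40.224,-18.06) -> (-41.198,-18.285), length = 1
  seg 12: (-41.198,-18.285) -> (-39.249,-17.835), length = 2
  seg 13: (-39.249,-17.835) -> (-57.762,-22.11), length = 19
  seg 14: (-57.762,-22.11) -> (-58.737,-22.334), length = 1
  seg 15: (-58.737,-22.334) -> (-67.506,-24.359), length = 9
  seg 16: (-67.506,-24.359) -> (-65.594,-24.944), length = 2
  seg 17: (-65.594,-24.944) -> (-83.763,-19.389), length = 19
  seg 18: (-83.763,-19.389) -> (-84.72,-19.096), length = 1
  seg 19: (-84.72,-19.096) -> (-82.807,-19.681), length = 2
  seg 20: (-82.807,-19.681) -> (-100.977,-14.126), length = 19
  seg 21: (-100.977,-14.126) -> (-101.933,-13.834), length = 1
  seg 22: (-101.933,-13.834) -> (-100.021,-14.418), length = 2
  seg 23: (-100.021,-14.418) -> (-118.19,-8.863), length = 19
  seg 24: (-118.19,-8.863) -> (-119.147,-8.571), length = 1
  seg 25: (-119.147,-8.571) -> (-117.234,-9.156), length = 2
  seg 26: (-117.234,-9.156) -> (-135.404,-3.601), length = 19
  seg 27: (-135.404,-3.601) -> (-136.36,-3.308), length = 1
  seg 28: (-136.36,-3.308) -> (-144.967,-0.677), length = 9
  seg 29: (-144.967,-0.677) -> (-143.603,-2.14), length = 2
  seg 30: (-143.603,-2.14) -> (-156.561,11.756), length = 19
  seg 31: (-156.561,11.756) -> (-157.243,12.487), length = 1
  seg 32: (-157.243,12.487) -> (-155.879,11.025), length = 2
  seg 33: (-155.879,11.025) -> (-168.837,24.92), length = 19
  seg 34: (-168.837,24.92) -> (-169.519,25.652), length = 1
  seg 35: (-169.519,25.652) -> (-168.155,24.189), length = 2
  seg 36: (-168.155,24.189) -> (-181.113,38.085), length = 19
  seg 37: (-181.113,38.085) -> (-181.795,38.816), length = 1
  seg 38: (-181.795,38.816) -> (-180.431,37.353), length = 2
  seg 39: (-180.431,37.353) -> (-193.389,51.249), length = 19
  seg 40: (-193.389,51.249) -> (-194.071,51.981), length = 1
  seg 41: (-194.071,51.981) -> (-198.163,56.369), length = 6
  seg 42: (-198.163,56.369) -> (-204.983,63.682), length = 10
  seg 43: (-204.983,63.682) -> (-218.623,78.309), length = 20
  seg 44: (-218.623,78.309) -> (-207.711,66.608), length = 16
Total = 361

Answer: 361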